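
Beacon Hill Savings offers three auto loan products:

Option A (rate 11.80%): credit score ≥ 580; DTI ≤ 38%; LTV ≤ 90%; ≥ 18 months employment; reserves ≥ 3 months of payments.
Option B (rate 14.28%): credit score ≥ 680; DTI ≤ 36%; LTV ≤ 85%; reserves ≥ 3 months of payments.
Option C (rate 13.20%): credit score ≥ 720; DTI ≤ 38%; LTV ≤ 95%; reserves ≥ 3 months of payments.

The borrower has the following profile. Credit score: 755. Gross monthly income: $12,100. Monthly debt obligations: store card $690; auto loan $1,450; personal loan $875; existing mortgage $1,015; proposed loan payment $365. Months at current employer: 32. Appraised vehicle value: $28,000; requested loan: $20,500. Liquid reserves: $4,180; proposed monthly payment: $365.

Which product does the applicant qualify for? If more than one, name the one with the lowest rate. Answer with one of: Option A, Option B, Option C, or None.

Total debts = (690 + 1,450 + 875 + 1,015 + 365) = 4,395; DTI = 4,395/12,100 = 36.3%.
LTV = 20,500/28,000 = 73.2%.
Reserves = 4,180/365 = 11.5 months.
Option A: score 755 ≥ 580; DTI 36.3% ≤ 38%; LTV 73.2% ≤ 90%; employment 32 ≥ 18 mo; reserves 11.5 ≥ 3 mo → qualifies.
Option B: score 755 ≥ 680; DTI 36.3% > 36%; LTV 73.2% ≤ 85%; reserves 11.5 ≥ 3 mo → does not qualify.
Option C: score 755 ≥ 720; DTI 36.3% ≤ 38%; LTV 73.2% ≤ 95%; reserves 11.5 ≥ 3 mo → qualifies.
Qualifying: Option A, Option C. Lowest rate is 11.80% → Option A.

Option A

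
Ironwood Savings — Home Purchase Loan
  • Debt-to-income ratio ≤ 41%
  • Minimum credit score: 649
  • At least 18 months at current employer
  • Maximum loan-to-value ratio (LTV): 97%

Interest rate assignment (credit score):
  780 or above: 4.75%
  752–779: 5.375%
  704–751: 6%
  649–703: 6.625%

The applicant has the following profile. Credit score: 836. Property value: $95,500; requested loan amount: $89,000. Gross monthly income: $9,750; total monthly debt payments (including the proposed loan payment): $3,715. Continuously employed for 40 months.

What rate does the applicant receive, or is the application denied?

Credit score 836 ≥ 649 (meets minimum)
LTV: 89,000 ÷ 95,500 = 93.2%, within 97% cap
Debt-to-income = 3,715/9,750 = 38.1% — meets 41% limit
Employment 40 ≥ 18 months
All requirements met. Score 836 falls in the 780 or above tier → 4.75%.

Approved at 4.75%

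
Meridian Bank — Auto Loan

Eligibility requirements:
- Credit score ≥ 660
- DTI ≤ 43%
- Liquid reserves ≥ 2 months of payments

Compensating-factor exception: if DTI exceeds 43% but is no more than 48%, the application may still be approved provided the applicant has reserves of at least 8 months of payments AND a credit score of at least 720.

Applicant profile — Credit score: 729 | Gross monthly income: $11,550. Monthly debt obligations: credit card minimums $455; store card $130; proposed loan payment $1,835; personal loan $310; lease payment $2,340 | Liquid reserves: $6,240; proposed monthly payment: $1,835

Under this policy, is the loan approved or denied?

Denied

Credit score 729 ≥ 660 (meets base)
Total debts = (455 + 130 + 1,835 + 310 + 2,340) = 5,070. DTI = 5,070/11,550 = 43.9% > 43% — standard DTI limit exceeded.
Reserves: 6,240 ÷ 1,835 = 3.4 months (meets 2-month minimum)
43.9% falls in the override range (43%–48%), so the compensating-factor test applies.
Reserves 3.4 < 8 months; credit score 729 ≥ 720.
Override conditions not both satisfied; exception does not apply.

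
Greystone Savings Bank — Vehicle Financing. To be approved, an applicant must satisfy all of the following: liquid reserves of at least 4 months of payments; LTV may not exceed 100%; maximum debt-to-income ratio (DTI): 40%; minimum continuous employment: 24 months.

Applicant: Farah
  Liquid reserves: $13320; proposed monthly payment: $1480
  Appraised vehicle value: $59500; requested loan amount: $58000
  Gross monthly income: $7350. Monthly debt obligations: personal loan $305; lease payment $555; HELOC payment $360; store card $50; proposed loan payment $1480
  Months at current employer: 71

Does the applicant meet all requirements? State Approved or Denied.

Approved

Liquid reserves cover 13,320/1,480 = 9.0 months — ≥ 4 required
LTV = 58,000/59,500 = 97.5% ≤ 100%
Total monthly debts = (305 + 555 + 360 + 50 + 1,480) = 2,750. Debt-to-income = 2,750/7,350 = 37.4% — meets 40% limit
Employment 71 ≥ 24 months
All criteria satisfied.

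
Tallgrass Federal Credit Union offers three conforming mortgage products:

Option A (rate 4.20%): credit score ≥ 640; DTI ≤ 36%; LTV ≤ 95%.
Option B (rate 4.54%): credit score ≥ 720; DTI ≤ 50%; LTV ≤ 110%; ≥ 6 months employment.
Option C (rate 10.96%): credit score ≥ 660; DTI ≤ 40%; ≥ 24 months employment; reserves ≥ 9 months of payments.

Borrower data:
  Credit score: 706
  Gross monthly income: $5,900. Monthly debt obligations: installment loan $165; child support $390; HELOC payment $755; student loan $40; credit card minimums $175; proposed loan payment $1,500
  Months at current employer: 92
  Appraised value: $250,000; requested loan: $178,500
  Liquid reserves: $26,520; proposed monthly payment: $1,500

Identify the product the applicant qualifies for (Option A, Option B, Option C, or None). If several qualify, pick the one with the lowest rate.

None

Total debts = (165 + 390 + 755 + 40 + 175 + 1,500) = 3,025; DTI = 3,025/5,900 = 51.3%.
LTV = 178,500/250,000 = 71.4%.
Reserves = 26,520/1,500 = 17.7 months.
Option A: score 706 ≥ 640; DTI 51.3% > 36%; LTV 71.4% ≤ 95% → does not qualify.
Option B: score 706 < 720; DTI 51.3% > 50%; LTV 71.4% ≤ 110%; employment 92 ≥ 6 mo → does not qualify.
Option C: score 706 ≥ 660; DTI 51.3% > 40%; employment 92 ≥ 24 mo; reserves 17.7 ≥ 9 mo → does not qualify.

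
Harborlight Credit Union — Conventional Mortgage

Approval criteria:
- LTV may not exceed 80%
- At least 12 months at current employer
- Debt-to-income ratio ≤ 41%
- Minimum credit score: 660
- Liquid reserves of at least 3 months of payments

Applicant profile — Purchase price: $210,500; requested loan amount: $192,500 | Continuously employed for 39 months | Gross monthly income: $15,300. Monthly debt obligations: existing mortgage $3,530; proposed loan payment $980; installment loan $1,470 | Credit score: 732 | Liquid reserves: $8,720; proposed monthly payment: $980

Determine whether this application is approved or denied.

Denied

LTV: 192,500 ÷ 210,500 = 91.4%, exceeds 80% cap
Employment 39 ≥ 12 months
Total monthly debts = (3,530 + 980 + 1,470) = 5,980. DTI = 5,980/15,300 = 39.1% ≤ 41%
Credit score 732 ≥ 660 (meets)
Liquid reserves cover 8,720/980 = 8.9 months — ≥ 3 required
Fails on LTV.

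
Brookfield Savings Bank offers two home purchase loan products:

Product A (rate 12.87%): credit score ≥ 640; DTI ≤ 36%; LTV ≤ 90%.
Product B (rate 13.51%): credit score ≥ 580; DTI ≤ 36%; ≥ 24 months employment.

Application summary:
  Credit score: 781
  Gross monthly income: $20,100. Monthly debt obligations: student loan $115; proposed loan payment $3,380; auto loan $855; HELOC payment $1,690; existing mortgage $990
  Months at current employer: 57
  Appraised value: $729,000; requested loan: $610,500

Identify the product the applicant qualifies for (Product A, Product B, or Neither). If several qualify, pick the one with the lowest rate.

Total debts = (115 + 3,380 + 855 + 1,690 + 990) = 7,030; DTI = 7,030/20,100 = 35%.
LTV = 610,500/729,000 = 83.7%.
Product A: score 781 ≥ 640; DTI 35% ≤ 36%; LTV 83.7% ≤ 90% → qualifies.
Product B: score 781 ≥ 580; DTI 35% ≤ 36%; employment 57 ≥ 24 mo → qualifies.
Qualifying: Product A, Product B. Lowest rate is 12.87% → Product A.

Product A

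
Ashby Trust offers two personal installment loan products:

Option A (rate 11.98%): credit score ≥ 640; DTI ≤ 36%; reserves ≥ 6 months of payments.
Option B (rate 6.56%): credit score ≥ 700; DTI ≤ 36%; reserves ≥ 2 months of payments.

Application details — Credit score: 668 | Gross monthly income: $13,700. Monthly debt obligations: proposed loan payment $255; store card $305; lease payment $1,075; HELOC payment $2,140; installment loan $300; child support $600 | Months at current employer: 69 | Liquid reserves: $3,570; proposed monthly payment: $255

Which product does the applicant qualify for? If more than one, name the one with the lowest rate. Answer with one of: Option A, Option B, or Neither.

Option A

Total debts = (255 + 305 + 1,075 + 2,140 + 300 + 600) = 4,675; DTI = 4,675/13,700 = 34.1%.
Reserves = 3,570/255 = 14.0 months.
Option A: score 668 ≥ 640; DTI 34.1% ≤ 36%; reserves 14.0 ≥ 6 mo → qualifies.
Option B: score 668 < 700; DTI 34.1% ≤ 36%; reserves 14.0 ≥ 2 mo → does not qualify.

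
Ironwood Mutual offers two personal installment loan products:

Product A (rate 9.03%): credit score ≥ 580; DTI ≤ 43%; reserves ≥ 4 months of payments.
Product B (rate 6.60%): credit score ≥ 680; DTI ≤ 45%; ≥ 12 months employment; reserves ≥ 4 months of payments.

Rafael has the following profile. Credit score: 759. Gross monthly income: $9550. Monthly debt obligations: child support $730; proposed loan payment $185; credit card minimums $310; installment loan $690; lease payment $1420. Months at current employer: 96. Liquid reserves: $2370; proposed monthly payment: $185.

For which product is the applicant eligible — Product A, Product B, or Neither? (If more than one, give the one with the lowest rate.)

Product B

Total debts = (730 + 185 + 310 + 690 + 1,420) = 3,335; DTI = 3,335/9,550 = 34.9%.
Reserves = 2,370/185 = 12.8 months.
Product A: score 759 ≥ 580; DTI 34.9% ≤ 43%; reserves 12.8 ≥ 4 mo → qualifies.
Product B: score 759 ≥ 680; DTI 34.9% ≤ 45%; employment 96 ≥ 12 mo; reserves 12.8 ≥ 4 mo → qualifies.
Qualifying: Product A, Product B. Lowest rate is 6.60% → Product B.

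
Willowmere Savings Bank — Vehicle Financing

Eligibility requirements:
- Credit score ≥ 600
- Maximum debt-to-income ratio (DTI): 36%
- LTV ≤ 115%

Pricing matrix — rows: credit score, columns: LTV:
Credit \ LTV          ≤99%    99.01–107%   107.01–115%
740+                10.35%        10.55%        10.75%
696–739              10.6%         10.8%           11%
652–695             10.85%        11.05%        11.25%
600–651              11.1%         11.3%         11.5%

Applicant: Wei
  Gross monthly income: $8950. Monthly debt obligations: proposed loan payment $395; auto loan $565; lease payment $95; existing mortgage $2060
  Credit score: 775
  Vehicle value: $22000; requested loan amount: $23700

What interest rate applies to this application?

10.75%

Credit score 775 ≥ 600; Total monthly debts = (395 + 565 + 95 + 2,060) = 3,115. DTI = 3,115/8,950 = 34.8% ≤ 36%
LTV = 23,700/22,000 = 107.7% ≤ 115%
Row: 775 falls in 740+. Column: 107.7% falls in 107.01–115%. Rate = 10.75%.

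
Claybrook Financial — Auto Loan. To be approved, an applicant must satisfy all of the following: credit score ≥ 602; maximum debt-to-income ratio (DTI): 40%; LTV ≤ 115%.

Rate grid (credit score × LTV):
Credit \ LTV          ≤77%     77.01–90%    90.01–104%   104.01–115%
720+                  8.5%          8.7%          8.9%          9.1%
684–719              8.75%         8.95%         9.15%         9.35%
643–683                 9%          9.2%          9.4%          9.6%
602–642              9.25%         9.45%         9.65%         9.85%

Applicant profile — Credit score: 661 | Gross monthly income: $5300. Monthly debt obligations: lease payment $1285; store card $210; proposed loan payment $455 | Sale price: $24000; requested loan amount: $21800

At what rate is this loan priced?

9.4%

Credit score 661 ≥ 602; Total monthly debts = (1,285 + 210 + 455) = 1,950. DTI = 1,950/5,300 = 36.8% ≤ 40%
LTV: 21,800 ÷ 24,000 = 90.8%, within 115% cap
Score 661 is in the 643–683 band; LTV 90.8% is in the 90.01–104% band → 9.4%.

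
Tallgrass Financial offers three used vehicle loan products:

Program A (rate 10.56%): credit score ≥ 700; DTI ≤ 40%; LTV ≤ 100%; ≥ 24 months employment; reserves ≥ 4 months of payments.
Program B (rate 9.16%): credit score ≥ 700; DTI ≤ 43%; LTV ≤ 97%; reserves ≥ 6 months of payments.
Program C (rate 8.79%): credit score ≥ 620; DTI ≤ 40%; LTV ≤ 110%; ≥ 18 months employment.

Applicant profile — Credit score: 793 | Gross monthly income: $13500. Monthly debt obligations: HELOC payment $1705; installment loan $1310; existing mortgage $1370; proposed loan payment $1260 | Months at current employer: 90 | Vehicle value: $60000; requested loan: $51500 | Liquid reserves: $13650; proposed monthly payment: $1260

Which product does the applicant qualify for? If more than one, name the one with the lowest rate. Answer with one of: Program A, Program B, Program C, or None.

Program B

Total debts = (1,705 + 1,310 + 1,370 + 1,260) = 5,645; DTI = 5,645/13,500 = 41.8%.
LTV = 51,500/60,000 = 85.8%.
Reserves = 13,650/1,260 = 10.8 months.
Program A: score 793 ≥ 700; DTI 41.8% > 40%; LTV 85.8% ≤ 100%; employment 90 ≥ 24 mo; reserves 10.8 ≥ 4 mo → does not qualify.
Program B: score 793 ≥ 700; DTI 41.8% ≤ 43%; LTV 85.8% ≤ 97%; reserves 10.8 ≥ 6 mo → qualifies.
Program C: score 793 ≥ 620; DTI 41.8% > 40%; LTV 85.8% ≤ 110%; employment 90 ≥ 18 mo → does not qualify.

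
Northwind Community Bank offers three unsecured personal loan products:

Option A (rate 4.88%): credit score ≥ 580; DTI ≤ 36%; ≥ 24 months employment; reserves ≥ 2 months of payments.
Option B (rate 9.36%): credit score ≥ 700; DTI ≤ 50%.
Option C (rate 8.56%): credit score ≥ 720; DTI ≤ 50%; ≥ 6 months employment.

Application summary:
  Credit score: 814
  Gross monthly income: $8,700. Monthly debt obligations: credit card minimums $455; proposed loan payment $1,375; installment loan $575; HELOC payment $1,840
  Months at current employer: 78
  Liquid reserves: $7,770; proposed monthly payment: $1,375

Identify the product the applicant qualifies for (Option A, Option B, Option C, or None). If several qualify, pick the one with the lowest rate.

Total debts = (455 + 1,375 + 575 + 1,840) = 4,245; DTI = 4,245/8,700 = 48.8%.
Reserves = 7,770/1,375 = 5.7 months.
Option A: score 814 ≥ 580; DTI 48.8% > 36%; employment 78 ≥ 24 mo; reserves 5.7 ≥ 2 mo → does not qualify.
Option B: score 814 ≥ 700; DTI 48.8% ≤ 50% → qualifies.
Option C: score 814 ≥ 720; DTI 48.8% ≤ 50%; employment 78 ≥ 6 mo → qualifies.
Qualifying: Option B, Option C. Lowest rate is 8.56% → Option C.

Option C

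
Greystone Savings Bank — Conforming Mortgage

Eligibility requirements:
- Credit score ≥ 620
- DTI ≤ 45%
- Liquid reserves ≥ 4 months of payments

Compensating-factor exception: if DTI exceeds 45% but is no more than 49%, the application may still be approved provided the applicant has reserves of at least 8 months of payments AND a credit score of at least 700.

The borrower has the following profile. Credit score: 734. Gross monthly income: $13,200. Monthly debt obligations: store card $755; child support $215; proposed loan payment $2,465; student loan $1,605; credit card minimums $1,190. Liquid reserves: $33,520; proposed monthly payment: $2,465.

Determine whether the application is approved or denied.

Credit score 734 ≥ 620 (meets base)
Total debts = (755 + 215 + 2,465 + 1,605 + 1,190) = 6,230. DTI = 6,230/13,200 = 47.2% > 45% — standard DTI limit exceeded.
Reserves: 33,520 ÷ 2,465 = 13.6 months (meets 4-month minimum)
47.2% falls in the override range (45%–49%), so the compensating-factor test applies.
Override check — reserves: 13.6 mo (ok); score: 734 (ok).
Both compensating conditions met → exception applies.

Approved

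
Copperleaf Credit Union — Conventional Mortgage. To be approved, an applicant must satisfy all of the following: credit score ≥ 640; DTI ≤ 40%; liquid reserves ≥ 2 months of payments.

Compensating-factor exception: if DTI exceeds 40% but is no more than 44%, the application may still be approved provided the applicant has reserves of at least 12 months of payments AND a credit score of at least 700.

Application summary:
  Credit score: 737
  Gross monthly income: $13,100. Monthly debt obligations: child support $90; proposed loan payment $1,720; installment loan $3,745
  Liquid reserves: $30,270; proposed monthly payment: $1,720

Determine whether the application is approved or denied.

Approved

Credit score 737 ≥ 640 (meets base)
Total debts = (90 + 1,720 + 3,745) = 5,555. DTI: 5,555 ÷ 13,100 = 42.4%, over the 40% base limit.
Reserves = 30,270/1,720 = 17.6 months ≥ 2
DTI 42.4% is within the 40%–44% exception band; checking compensating factors.
Override check — reserves: 17.6 mo (ok); score: 737 (ok).
Both override conditions satisfied; DTI exception granted.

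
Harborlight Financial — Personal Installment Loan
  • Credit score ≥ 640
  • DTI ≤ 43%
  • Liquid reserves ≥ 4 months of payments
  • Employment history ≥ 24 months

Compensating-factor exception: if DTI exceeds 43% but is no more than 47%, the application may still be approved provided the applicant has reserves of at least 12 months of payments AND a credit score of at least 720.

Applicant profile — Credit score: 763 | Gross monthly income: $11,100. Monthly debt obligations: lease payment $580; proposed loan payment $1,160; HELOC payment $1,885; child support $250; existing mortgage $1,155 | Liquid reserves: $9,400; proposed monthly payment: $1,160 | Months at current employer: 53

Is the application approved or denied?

Credit score 763 ≥ 640 (meets base)
Total debts = (580 + 1,160 + 1,885 + 250 + 1,155) = 5,030. DTI: 5,030 ÷ 11,100 = 45.3%, over the 43% base limit.
Reserves = 9,400/1,160 = 8.1 months ≥ 4
Employment 53 ≥ 24 months
45.3% falls in the override range (43%–47%), so the compensating-factor test applies.
Reserves 8.1 < 12 months; credit score 763 ≥ 720.
Compensating-factor requirement not fully met.

Denied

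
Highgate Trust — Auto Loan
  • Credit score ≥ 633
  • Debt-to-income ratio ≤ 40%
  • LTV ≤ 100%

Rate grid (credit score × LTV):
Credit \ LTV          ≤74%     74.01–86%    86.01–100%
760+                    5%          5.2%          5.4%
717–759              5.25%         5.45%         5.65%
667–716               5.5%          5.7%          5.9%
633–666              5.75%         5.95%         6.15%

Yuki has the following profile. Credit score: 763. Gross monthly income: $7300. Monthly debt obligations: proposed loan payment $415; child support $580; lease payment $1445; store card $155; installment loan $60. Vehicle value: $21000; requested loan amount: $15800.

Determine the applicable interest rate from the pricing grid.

5.2%

Credit score 763 ≥ 633; Total monthly debts = (415 + 580 + 1,445 + 155 + 60) = 2,655. DTI = 2,655/7,300 = 36.4% ≤ 40%
Loan-to-value = 15,800/21,000 = 75.2% — pass (100% max)
Score 763 is in the 760+ band; LTV 75.2% is in the 74.01–86% band → 5.2%.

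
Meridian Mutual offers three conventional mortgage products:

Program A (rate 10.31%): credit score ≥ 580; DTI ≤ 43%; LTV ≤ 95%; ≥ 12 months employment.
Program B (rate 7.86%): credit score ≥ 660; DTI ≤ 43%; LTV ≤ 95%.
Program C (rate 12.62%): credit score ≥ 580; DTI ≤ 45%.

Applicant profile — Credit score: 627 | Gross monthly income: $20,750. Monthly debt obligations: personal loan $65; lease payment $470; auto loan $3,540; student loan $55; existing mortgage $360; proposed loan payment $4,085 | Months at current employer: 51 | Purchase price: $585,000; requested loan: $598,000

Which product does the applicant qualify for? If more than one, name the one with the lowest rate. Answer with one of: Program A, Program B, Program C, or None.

Program C

Total debts = (65 + 470 + 3,540 + 55 + 360 + 4,085) = 8,575; DTI = 8,575/20,750 = 41.3%.
LTV = 598,000/585,000 = 102.2%.
Program A: score 627 ≥ 580; DTI 41.3% ≤ 43%; LTV 102.2% > 95%; employment 51 ≥ 12 mo → does not qualify.
Program B: score 627 < 660; DTI 41.3% ≤ 43%; LTV 102.2% > 95% → does not qualify.
Program C: score 627 ≥ 580; DTI 41.3% ≤ 45% → qualifies.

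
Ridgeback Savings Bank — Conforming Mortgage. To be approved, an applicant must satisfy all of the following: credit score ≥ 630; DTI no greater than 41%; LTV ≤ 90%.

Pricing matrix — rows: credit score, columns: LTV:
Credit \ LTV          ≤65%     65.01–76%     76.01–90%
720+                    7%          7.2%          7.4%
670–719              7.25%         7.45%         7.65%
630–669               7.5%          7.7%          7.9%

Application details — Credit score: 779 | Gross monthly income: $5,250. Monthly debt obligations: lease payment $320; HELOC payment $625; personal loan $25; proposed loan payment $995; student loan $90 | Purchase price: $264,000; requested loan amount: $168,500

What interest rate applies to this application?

Credit score 779 ≥ 630; Total monthly debts = (320 + 625 + 25 + 995 + 90) = 2,055. DTI = 2,055/5,250 = 39.1% ≤ 41%
LTV = 168,500/264,000 = 63.8% ≤ 90%
Credit 779 → row 720+; LTV 63.8% → column ≤65%. Grid cell → 7%.

7%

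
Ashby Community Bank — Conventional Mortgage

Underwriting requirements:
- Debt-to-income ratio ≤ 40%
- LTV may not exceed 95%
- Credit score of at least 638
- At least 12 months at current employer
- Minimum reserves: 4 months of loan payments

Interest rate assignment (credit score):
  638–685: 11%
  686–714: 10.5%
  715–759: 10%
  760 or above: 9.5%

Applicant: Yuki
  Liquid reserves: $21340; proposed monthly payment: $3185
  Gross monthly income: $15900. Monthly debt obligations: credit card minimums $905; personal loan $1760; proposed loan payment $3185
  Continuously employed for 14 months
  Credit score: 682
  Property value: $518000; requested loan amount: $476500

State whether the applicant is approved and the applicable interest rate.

Credit score 682 ≥ 638 (meets minimum)
Total monthly debts = (905 + 1,760 + 3,185) = 5,850. DTI = 5,850/15,900 = 36.8% ≤ 40%
Loan-to-value = 476,500/518,000 = 92% — pass (95% max)
Employment 14 ≥ 12 months
Reserves = 21,340/3,185 = 6.7 months ≥ 4
All requirements met. Score 682 falls in the 638–685 tier → 11%.

Approved at 11%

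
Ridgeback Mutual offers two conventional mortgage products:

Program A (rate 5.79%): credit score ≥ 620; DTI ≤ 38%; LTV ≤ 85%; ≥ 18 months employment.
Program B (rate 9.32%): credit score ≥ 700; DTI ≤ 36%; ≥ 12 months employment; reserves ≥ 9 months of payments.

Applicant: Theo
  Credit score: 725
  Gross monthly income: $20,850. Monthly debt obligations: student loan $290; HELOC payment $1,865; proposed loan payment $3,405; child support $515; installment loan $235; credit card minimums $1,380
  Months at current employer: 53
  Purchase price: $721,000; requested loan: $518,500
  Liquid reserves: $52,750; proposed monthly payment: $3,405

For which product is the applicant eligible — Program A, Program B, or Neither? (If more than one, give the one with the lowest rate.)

Program A

Total debts = (290 + 1,865 + 3,405 + 515 + 235 + 1,380) = 7,690; DTI = 7,690/20,850 = 36.9%.
LTV = 518,500/721,000 = 71.9%.
Reserves = 52,750/3,405 = 15.5 months.
Program A: score 725 ≥ 620; DTI 36.9% ≤ 38%; LTV 71.9% ≤ 85%; employment 53 ≥ 18 mo → qualifies.
Program B: score 725 ≥ 700; DTI 36.9% > 36%; employment 53 ≥ 12 mo; reserves 15.5 ≥ 9 mo → does not qualify.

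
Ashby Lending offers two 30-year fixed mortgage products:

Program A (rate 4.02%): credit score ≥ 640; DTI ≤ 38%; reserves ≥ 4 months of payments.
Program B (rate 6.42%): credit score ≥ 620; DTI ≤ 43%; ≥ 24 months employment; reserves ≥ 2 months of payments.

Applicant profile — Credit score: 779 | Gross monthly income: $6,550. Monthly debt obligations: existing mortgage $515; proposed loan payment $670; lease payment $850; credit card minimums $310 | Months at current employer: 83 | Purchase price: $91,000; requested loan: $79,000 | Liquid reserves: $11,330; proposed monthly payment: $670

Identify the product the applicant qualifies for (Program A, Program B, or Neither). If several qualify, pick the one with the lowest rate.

Program A

Total debts = (515 + 670 + 850 + 310) = 2,345; DTI = 2,345/6,550 = 35.8%.
LTV = 79,000/91,000 = 86.8%.
Reserves = 11,330/670 = 16.9 months.
Program A: score 779 ≥ 640; DTI 35.8% ≤ 38%; reserves 16.9 ≥ 4 mo → qualifies.
Program B: score 779 ≥ 620; DTI 35.8% ≤ 43%; employment 83 ≥ 24 mo; reserves 16.9 ≥ 2 mo → qualifies.
Qualifying: Program A, Program B. Lowest rate is 4.02% → Program A.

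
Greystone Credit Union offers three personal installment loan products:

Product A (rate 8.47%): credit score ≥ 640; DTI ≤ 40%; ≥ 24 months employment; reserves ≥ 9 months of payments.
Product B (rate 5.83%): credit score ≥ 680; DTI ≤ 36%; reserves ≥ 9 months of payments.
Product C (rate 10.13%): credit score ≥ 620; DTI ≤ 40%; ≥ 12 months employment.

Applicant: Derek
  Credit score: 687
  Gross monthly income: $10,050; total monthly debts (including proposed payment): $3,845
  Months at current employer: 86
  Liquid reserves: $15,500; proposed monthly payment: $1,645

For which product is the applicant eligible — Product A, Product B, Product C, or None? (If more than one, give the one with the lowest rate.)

DTI = 3,845/10,050 = 38.3%.
Reserves = 15,500/1,645 = 9.4 months.
Product A: score 687 ≥ 640; DTI 38.3% ≤ 40%; employment 86 ≥ 24 mo; reserves 9.4 ≥ 9 mo → qualifies.
Product B: score 687 ≥ 680; DTI 38.3% > 36%; reserves 9.4 ≥ 9 mo → does not qualify.
Product C: score 687 ≥ 620; DTI 38.3% ≤ 40%; employment 86 ≥ 12 mo → qualifies.
Qualifying: Product A, Product C. Lowest rate is 8.47% → Product A.

Product A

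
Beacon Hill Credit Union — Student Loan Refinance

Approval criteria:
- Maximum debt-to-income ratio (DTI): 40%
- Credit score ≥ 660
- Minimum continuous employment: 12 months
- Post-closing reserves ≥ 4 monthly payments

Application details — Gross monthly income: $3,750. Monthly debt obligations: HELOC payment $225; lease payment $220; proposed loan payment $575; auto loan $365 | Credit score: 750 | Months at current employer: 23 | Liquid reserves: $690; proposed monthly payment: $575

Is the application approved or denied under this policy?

Total monthly debts = (225 + 220 + 575 + 365) = 1,385. Debt-to-income = 1,385/3,750 = 36.9% — meets 40% limit
Credit score 750 ≥ 660 (meets)
Employment 23 ≥ 12 months
Reserves = 690/575 = 1.2 months < 4
Fails on reserves.

Denied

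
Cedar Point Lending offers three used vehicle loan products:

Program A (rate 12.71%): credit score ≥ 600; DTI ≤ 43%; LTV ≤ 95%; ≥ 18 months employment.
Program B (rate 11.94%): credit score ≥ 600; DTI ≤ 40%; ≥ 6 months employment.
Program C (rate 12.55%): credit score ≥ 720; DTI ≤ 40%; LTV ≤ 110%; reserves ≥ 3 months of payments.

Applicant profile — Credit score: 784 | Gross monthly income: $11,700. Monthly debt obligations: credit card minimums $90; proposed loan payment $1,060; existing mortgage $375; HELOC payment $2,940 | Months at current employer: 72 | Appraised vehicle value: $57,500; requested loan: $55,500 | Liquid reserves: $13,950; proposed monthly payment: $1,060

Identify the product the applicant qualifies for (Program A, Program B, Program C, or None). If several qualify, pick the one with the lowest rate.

Program B

Total debts = (90 + 1,060 + 375 + 2,940) = 4,465; DTI = 4,465/11,700 = 38.2%.
LTV = 55,500/57,500 = 96.5%.
Reserves = 13,950/1,060 = 13.2 months.
Program A: score 784 ≥ 600; DTI 38.2% ≤ 43%; LTV 96.5% > 95%; employment 72 ≥ 18 mo → does not qualify.
Program B: score 784 ≥ 600; DTI 38.2% ≤ 40%; employment 72 ≥ 6 mo → qualifies.
Program C: score 784 ≥ 720; DTI 38.2% ≤ 40%; LTV 96.5% ≤ 110%; reserves 13.2 ≥ 3 mo → qualifies.
Qualifying: Program B, Program C. Lowest rate is 11.94% → Program B.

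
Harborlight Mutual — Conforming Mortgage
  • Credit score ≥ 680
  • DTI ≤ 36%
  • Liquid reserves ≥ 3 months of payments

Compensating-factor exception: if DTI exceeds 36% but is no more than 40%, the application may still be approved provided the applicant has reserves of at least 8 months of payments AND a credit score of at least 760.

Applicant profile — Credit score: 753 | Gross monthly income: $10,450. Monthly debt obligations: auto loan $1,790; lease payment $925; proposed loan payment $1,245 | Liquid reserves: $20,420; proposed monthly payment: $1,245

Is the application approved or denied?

Credit score 753 ≥ 680 (meets base)
Total debts = (1,790 + 925 + 1,245) = 3,960. DTI = 3,960/10,450 = 37.9% > 36% — standard DTI limit exceeded.
Reserves = 20,420/1,245 = 16.4 months ≥ 3
DTI 37.9% is within the 36%–40% exception band; checking compensating factors.
Override check — reserves: 16.4 mo (ok); score: 753 (below 760).
Override conditions not both satisfied; exception does not apply.

Denied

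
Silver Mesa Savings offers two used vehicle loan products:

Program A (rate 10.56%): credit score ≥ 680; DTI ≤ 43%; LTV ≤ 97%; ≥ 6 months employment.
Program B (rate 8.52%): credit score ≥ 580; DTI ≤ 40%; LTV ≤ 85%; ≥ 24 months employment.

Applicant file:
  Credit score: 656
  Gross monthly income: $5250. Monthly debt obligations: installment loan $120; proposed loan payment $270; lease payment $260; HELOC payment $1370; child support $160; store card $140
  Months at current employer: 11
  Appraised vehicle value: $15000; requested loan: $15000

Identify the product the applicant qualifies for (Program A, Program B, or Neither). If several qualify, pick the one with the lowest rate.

Neither

Total debts = (120 + 270 + 260 + 1,370 + 160 + 140) = 2,320; DTI = 2,320/5,250 = 44.2%.
LTV = 15,000/15,000 = 100%.
Program A: score 656 < 680; DTI 44.2% > 43%; LTV 100% > 97%; employment 11 ≥ 6 mo → does not qualify.
Program B: score 656 ≥ 580; DTI 44.2% > 40%; LTV 100% > 85%; employment 11 < 24 mo → does not qualify.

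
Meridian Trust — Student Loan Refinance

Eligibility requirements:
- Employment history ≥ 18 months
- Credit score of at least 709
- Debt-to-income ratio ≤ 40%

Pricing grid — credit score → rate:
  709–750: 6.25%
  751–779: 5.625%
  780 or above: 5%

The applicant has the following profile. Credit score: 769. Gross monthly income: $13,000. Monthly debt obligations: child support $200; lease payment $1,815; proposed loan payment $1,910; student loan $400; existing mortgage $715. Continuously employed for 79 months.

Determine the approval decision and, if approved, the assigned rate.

Credit score 769 ≥ 709 (meets minimum)
Total monthly debts = (200 + 1,815 + 1,910 + 400 + 715) = 5,040. DTI = 5,040/13,000 = 38.8% ≤ 40%
Employment 79 ≥ 18 months
All requirements met. Score 769 falls in the 751–779 tier → 5.625%.

Approved at 5.625%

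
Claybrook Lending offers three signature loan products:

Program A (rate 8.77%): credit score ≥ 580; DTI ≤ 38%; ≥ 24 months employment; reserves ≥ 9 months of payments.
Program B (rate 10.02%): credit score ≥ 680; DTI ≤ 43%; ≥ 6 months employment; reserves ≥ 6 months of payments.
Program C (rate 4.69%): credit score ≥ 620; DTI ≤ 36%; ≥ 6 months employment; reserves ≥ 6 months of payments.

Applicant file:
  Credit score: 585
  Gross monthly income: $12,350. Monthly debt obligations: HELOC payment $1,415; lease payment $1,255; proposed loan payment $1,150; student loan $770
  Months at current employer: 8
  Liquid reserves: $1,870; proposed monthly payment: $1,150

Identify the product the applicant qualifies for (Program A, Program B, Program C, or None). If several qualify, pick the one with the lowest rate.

None

Total debts = (1,415 + 1,255 + 1,150 + 770) = 4,590; DTI = 4,590/12,350 = 37.2%.
Reserves = 1,870/1,150 = 1.6 months.
Program A: score 585 ≥ 580; DTI 37.2% ≤ 38%; employment 8 < 24 mo; reserves 1.6 < 9 mo → does not qualify.
Program B: score 585 < 680; DTI 37.2% ≤ 43%; employment 8 ≥ 6 mo; reserves 1.6 < 6 mo → does not qualify.
Program C: score 585 < 620; DTI 37.2% > 36%; employment 8 ≥ 6 mo; reserves 1.6 < 6 mo → does not qualify.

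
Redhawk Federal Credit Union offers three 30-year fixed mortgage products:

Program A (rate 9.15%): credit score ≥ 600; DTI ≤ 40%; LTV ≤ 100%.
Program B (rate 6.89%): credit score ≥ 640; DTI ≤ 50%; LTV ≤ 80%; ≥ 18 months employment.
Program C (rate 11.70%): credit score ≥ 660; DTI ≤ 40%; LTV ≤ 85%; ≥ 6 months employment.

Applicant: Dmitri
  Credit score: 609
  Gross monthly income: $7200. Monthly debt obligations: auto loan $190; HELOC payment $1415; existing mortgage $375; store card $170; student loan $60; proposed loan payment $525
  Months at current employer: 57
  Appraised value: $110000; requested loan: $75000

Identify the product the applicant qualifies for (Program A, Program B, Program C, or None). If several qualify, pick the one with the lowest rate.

Program A

Total debts = (190 + 1,415 + 375 + 170 + 60 + 525) = 2,735; DTI = 2,735/7,200 = 38%.
LTV = 75,000/110,000 = 68.2%.
Program A: score 609 ≥ 600; DTI 38% ≤ 40%; LTV 68.2% ≤ 100% → qualifies.
Program B: score 609 < 640; DTI 38% ≤ 50%; LTV 68.2% ≤ 80%; employment 57 ≥ 18 mo → does not qualify.
Program C: score 609 < 660; DTI 38% ≤ 40%; LTV 68.2% ≤ 85%; employment 57 ≥ 6 mo → does not qualify.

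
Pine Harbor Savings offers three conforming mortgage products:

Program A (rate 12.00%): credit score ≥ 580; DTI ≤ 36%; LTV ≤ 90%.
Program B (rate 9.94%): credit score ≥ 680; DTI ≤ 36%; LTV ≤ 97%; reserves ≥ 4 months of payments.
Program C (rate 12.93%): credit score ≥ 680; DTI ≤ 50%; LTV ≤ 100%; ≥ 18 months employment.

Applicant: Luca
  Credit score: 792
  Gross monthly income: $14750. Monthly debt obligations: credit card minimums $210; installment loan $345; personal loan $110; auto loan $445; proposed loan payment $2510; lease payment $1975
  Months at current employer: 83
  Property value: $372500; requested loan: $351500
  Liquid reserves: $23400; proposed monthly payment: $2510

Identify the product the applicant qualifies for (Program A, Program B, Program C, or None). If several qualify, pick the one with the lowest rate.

Total debts = (210 + 345 + 110 + 445 + 2,510 + 1,975) = 5,595; DTI = 5,595/14,750 = 37.9%.
LTV = 351,500/372,500 = 94.4%.
Reserves = 23,400/2,510 = 9.3 months.
Program A: score 792 ≥ 580; DTI 37.9% > 36%; LTV 94.4% > 90% → does not qualify.
Program B: score 792 ≥ 680; DTI 37.9% > 36%; LTV 94.4% ≤ 97%; reserves 9.3 ≥ 4 mo → does not qualify.
Program C: score 792 ≥ 680; DTI 37.9% ≤ 50%; LTV 94.4% ≤ 100%; employment 83 ≥ 18 mo → qualifies.

Program C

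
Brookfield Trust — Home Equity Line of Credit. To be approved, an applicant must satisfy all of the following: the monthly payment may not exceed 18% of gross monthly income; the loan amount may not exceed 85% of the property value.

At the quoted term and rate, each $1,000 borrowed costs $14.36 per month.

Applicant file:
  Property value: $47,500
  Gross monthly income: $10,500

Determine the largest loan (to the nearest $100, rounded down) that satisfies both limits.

Payment cap: 18% × $10,500 = $1,890/month.
At $14.36 per $1,000, that supports 1,890/14.36 × 1,000 ≈ $131,615 → $131,600.
LTV cap: 85% × $47,500 = $40,375 → $40,300.
Binding constraint: loan-to-value.

$40,300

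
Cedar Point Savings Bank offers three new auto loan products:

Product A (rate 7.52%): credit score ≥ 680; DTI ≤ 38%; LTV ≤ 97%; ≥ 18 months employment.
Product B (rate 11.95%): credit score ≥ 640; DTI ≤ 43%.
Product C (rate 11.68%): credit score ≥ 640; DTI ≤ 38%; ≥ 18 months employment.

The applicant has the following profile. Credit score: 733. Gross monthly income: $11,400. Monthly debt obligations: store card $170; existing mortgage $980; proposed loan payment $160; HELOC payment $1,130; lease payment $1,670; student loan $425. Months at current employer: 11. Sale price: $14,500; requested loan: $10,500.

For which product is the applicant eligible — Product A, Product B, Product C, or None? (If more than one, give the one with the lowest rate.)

Product B

Total debts = (170 + 980 + 160 + 1,130 + 1,670 + 425) = 4,535; DTI = 4,535/11,400 = 39.8%.
LTV = 10,500/14,500 = 72.4%.
Product A: score 733 ≥ 680; DTI 39.8% > 38%; LTV 72.4% ≤ 97%; employment 11 < 18 mo → does not qualify.
Product B: score 733 ≥ 640; DTI 39.8% ≤ 43% → qualifies.
Product C: score 733 ≥ 640; DTI 39.8% > 38%; employment 11 < 18 mo → does not qualify.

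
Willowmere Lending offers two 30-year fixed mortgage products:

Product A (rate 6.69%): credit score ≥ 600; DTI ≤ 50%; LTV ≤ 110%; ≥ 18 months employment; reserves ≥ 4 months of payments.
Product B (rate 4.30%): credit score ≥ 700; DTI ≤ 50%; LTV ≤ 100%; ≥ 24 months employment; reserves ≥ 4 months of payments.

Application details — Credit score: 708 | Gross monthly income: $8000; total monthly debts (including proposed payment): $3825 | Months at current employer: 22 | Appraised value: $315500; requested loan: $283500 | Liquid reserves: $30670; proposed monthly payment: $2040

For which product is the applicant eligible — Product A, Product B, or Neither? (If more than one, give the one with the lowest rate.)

DTI = 3,825/8,000 = 47.8%.
LTV = 283,500/315,500 = 89.9%.
Reserves = 30,670/2,040 = 15.0 months.
Product A: score 708 ≥ 600; DTI 47.8% ≤ 50%; LTV 89.9% ≤ 110%; employment 22 ≥ 18 mo; reserves 15.0 ≥ 4 mo → qualifies.
Product B: score 708 ≥ 700; DTI 47.8% ≤ 50%; LTV 89.9% ≤ 100%; employment 22 < 24 mo; reserves 15.0 ≥ 4 mo → does not qualify.

Product A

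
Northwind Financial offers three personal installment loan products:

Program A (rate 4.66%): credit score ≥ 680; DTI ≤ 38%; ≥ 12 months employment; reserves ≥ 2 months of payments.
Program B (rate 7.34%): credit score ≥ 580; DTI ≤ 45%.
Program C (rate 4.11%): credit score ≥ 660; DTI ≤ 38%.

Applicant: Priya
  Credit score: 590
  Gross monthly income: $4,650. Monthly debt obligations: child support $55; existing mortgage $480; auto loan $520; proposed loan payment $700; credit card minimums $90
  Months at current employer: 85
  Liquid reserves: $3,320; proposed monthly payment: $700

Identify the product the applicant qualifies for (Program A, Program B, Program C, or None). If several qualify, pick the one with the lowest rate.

Program B

Total debts = (55 + 480 + 520 + 700 + 90) = 1,845; DTI = 1,845/4,650 = 39.7%.
Reserves = 3,320/700 = 4.7 months.
Program A: score 590 < 680; DTI 39.7% > 38%; employment 85 ≥ 12 mo; reserves 4.7 ≥ 2 mo → does not qualify.
Program B: score 590 ≥ 580; DTI 39.7% ≤ 45% → qualifies.
Program C: score 590 < 660; DTI 39.7% > 38% → does not qualify.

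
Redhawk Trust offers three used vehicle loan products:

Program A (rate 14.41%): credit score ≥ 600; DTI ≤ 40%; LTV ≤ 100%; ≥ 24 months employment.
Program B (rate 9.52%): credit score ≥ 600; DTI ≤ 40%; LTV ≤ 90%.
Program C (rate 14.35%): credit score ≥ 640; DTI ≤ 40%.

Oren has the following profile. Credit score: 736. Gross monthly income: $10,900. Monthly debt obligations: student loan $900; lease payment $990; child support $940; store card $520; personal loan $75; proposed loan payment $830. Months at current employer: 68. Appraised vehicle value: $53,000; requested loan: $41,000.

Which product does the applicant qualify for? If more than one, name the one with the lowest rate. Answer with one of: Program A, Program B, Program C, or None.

Total debts = (900 + 990 + 940 + 520 + 75 + 830) = 4,255; DTI = 4,255/10,900 = 39%.
LTV = 41,000/53,000 = 77.4%.
Program A: score 736 ≥ 600; DTI 39% ≤ 40%; LTV 77.4% ≤ 100%; employment 68 ≥ 24 mo → qualifies.
Program B: score 736 ≥ 600; DTI 39% ≤ 40%; LTV 77.4% ≤ 90% → qualifies.
Program C: score 736 ≥ 640; DTI 39% ≤ 40% → qualifies.
Qualifying: Program A, Program B, Program C. Lowest rate is 9.52% → Program B.

Program B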